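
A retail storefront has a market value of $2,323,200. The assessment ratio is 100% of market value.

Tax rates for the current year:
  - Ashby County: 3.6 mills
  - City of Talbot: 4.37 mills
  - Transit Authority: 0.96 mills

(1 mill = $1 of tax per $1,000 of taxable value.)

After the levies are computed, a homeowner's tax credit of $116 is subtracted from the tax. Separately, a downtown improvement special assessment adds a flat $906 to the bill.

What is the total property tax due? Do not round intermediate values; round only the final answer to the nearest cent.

Assessed value = $2,323,200 × 1 = $2,323,200
Ashby County: $2,323,200 × 0.0036 = $8,363.52
City of Talbot: $2,323,200 × 0.00437 = $10,152.384
Transit Authority: $2,323,200 × 0.00096 = $2,230.272
Levies subtotal = $20,746.176
After credit = $20,746.176 − $116 = $20,630.176
Total = $20,630.176 + $906 = $21,536.176

$21,536.18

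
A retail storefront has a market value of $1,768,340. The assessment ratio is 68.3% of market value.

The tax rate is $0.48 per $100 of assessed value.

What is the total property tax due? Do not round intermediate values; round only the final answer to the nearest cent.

$5,797.33

Assessed value = $1,768,340 × 0.683 = $1,207,776.22
Tax = $1,207,776.22 × 0.0048 = $5,797.325856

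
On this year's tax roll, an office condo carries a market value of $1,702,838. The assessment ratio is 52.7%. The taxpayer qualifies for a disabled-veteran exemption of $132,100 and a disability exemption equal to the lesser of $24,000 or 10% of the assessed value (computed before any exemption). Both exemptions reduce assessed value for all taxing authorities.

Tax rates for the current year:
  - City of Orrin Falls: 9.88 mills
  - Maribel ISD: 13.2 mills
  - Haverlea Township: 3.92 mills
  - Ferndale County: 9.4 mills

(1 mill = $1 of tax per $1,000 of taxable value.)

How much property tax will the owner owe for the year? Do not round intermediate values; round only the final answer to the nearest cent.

$26,983.16

Assessed value = $1,702,838 × 0.527 = $897,395.626
Disability exemption = min($24,000, 10% × $897,395.626) = min($24,000, $89,739.5626) = $24,000 (dollar cap binds)
Taxable value = $897,395.626 − $132,100 − $24,000 = $741,295.626
City of Orrin Falls: $741,295.626 × 0.00988 = $7,324.00078488
Maribel ISD: $741,295.626 × 0.0132 = $9,785.1022632
Haverlea Township: $741,295.626 × 0.00392 = $2,905.87885392
Ferndale County: $741,295.626 × 0.0094 = $6,968.1788844
Total = $26,983.1607864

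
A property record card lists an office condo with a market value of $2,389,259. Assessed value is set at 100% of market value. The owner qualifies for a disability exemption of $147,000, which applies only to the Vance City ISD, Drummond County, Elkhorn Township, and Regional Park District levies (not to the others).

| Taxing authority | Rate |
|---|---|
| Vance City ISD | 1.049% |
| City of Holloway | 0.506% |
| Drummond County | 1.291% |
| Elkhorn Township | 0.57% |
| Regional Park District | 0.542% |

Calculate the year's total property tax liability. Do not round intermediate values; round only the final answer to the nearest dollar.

Assessed value = $2,389,259 × 1 = $2,389,259
Vance City ISD: ($2,389,259 − $147,000) × 0.01049 = $2,242,259 × 0.01049 = $23,521.29691
City of Holloway: $2,389,259 × 0.00506 = $12,089.65054
Drummond County: ($2,389,259 − $147,000) × 0.01291 = $2,242,259 × 0.01291 = $28,947.56369
Elkhorn Township: ($2,389,259 − $147,000) × 0.0057 = $2,242,259 × 0.0057 = $12,780.8763
Regional Park District: ($2,389,259 − $147,000) × 0.00542 = $2,242,259 × 0.00542 = $12,153.04378
Total = $89,492.43122

$89,492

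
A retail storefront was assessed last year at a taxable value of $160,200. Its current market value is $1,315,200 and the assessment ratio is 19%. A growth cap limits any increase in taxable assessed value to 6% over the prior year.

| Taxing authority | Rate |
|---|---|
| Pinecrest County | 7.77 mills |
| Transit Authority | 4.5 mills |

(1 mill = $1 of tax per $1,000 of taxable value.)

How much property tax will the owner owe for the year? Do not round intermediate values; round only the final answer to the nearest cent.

$2,083.59

Uncapped assessed value = $1,315,200 × 0.19 = $249,888
Cap limit = $160,200 × 1.06 = $169,812
Taxable assessed value = min($249,888, $169,812) = $169,812 (cap binds)
Pinecrest County: $169,812 × 0.00777 = $1,319.43924
Transit Authority: $169,812 × 0.0045 = $764.154
Total = $2,083.59324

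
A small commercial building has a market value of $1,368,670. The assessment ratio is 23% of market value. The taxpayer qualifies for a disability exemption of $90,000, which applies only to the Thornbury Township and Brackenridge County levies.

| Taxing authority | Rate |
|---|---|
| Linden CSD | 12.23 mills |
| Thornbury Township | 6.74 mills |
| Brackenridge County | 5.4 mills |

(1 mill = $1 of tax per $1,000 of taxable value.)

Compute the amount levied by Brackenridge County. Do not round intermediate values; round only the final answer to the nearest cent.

Assessed value = $1,368,670 × 0.23 = $314,794.1
Brackenridge County taxable value = $314,794.1 − $90,000 = $224,794.1
Brackenridge County levy = $224,794.1 × 0.0054 = $1,213.88814

$1,213.89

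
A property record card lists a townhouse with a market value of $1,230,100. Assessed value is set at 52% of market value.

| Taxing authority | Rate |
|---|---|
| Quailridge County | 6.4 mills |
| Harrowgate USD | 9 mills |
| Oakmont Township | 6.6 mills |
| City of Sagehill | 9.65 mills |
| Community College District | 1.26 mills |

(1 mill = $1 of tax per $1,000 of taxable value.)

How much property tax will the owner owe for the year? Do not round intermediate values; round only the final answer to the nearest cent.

Assessed value = $1,230,100 × 0.52 = $639,652
Quailridge County: $639,652 × 0.0064 = $4,093.7728
Harrowgate USD: $639,652 × 0.009 = $5,756.868
Oakmont Township: $639,652 × 0.0066 = $4,221.7032
City of Sagehill: $639,652 × 0.00965 = $6,172.6418
Community College District: $639,652 × 0.00126 = $805.96152
Total = $4,093.7728 + $5,756.868 + $4,221.7032 + $6,172.6418 + $805.96152 = $21,050.94732

$21,050.95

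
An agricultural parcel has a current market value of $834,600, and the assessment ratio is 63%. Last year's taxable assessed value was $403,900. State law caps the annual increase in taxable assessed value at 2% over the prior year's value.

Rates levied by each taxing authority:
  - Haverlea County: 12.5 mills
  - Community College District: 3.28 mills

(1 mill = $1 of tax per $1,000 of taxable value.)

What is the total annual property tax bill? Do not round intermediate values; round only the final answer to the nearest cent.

Uncapped assessed value = $834,600 × 0.63 = $525,798
Cap limit = $403,900 × 1.02 = $411,978
Taxable assessed value = min($525,798, $411,978) = $411,978 (cap binds)
Haverlea County: $411,978 × 0.0125 = $5,149.725
Community College District: $411,978 × 0.00328 = $1,351.28784
Total = $6,501.01284

$6,501.01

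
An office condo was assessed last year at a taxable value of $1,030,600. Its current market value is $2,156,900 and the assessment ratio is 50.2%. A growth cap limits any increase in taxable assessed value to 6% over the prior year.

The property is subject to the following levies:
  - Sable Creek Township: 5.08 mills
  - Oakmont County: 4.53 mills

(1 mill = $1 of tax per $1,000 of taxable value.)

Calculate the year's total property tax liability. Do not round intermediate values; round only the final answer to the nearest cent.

Uncapped assessed value = $2,156,900 × 0.502 = $1,082,763.8
Cap limit = $1,030,600 × 1.06 = $1,092,436
Taxable assessed value = min($1,082,763.8, $1,092,436) = $1,082,763.8 (cap does not bind)
Sable Creek Township: $1,082,763.8 × 0.00508 = $5,500.440104
Oakmont County: $1,082,763.8 × 0.00453 = $4,904.920014
Total = $10,405.360118

$10,405.36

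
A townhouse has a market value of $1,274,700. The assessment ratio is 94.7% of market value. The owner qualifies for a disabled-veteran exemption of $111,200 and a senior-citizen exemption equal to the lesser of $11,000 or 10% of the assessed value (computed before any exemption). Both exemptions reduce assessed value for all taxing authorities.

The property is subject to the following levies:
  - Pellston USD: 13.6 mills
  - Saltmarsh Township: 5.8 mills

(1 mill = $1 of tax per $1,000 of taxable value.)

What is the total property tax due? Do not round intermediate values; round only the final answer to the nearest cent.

$21,047.85

Assessed value = $1,274,700 × 0.947 = $1,207,140.9
Senior-citizen exemption = min($11,000, 10% × $1,207,140.9) = min($11,000, $120,714.09) = $11,000 (dollar cap binds)
Taxable value = $1,207,140.9 − $111,200 − $11,000 = $1,084,940.9
Pellston USD: $1,084,940.9 × 0.0136 = $14,755.19624
Saltmarsh Township: $1,084,940.9 × 0.0058 = $6,292.65722
Total = $21,047.85346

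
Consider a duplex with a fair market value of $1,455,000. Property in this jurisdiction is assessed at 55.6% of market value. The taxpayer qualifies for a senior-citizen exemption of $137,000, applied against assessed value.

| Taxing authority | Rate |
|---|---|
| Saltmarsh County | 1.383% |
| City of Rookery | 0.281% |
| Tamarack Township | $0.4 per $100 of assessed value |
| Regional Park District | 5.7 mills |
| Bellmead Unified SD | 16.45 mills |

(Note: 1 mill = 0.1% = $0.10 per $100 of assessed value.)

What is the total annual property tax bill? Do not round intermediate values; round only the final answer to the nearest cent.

$28,754.02

Assessed value = $1,455,000 × 0.556 = $808,980
Taxable value = $808,980 − $137,000 = $671,980
Saltmarsh County: $671,980 × 0.01383 = $9,293.4834
City of Rookery: $671,980 × 0.00281 = $1,888.2638
Tamarack Township: $671,980 × 0.004 = $2,687.92
Regional Park District: $671,980 × 0.0057 = $3,830.286
Bellmead Unified SD: $671,980 × 0.01645 = $11,054.071
Total = $28,754.0242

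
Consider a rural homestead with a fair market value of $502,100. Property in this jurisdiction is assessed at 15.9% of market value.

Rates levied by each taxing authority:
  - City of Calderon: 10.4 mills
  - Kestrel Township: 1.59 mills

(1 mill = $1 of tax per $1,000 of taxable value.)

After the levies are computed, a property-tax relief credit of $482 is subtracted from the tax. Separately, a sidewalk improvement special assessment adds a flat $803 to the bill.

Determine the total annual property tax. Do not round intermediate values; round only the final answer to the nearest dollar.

$1,278

Assessed value = $502,100 × 0.159 = $79,833.9
City of Calderon: $79,833.9 × 0.0104 = $830.27256
Kestrel Township: $79,833.9 × 0.00159 = $126.935901
Levies subtotal = $957.208461
After credit = $957.208461 − $482 = $475.208461
Total = $475.208461 + $803 = $1,278.208461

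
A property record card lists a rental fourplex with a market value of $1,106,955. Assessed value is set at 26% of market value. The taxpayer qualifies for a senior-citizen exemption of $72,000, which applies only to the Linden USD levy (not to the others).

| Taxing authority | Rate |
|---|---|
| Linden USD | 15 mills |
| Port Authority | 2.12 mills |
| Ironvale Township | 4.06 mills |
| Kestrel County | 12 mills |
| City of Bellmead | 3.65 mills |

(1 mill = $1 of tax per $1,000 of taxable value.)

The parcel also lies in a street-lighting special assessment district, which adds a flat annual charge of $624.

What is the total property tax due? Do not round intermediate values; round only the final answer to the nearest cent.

Assessed value = $1,106,955 × 0.26 = $287,808.3
Linden USD: ($287,808.3 − $72,000) × 0.015 = $215,808.3 × 0.015 = $3,237.1245
Port Authority: $287,808.3 × 0.00212 = $610.153596
Ironvale Township: $287,808.3 × 0.00406 = $1,168.501698
Kestrel County: $287,808.3 × 0.012 = $3,453.6996
City of Bellmead: $287,808.3 × 0.00365 = $1,050.500295
Levies subtotal = $9,519.979689
Total = $9,519.979689 + $624 = $10,143.979689

$10,143.98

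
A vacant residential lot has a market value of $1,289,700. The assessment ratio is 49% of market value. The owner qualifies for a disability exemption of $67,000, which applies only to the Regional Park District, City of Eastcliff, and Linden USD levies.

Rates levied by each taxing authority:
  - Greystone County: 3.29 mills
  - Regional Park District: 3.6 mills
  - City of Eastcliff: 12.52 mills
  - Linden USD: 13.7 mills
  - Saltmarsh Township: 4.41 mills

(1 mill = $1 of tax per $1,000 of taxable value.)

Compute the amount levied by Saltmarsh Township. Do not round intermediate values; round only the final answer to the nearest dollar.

Assessed value = $1,289,700 × 0.49 = $631,953
Saltmarsh Township taxable value = $631,953 (exemption does not apply)
Saltmarsh Township levy = $631,953 × 0.00441 = $2,786.91273

$2,787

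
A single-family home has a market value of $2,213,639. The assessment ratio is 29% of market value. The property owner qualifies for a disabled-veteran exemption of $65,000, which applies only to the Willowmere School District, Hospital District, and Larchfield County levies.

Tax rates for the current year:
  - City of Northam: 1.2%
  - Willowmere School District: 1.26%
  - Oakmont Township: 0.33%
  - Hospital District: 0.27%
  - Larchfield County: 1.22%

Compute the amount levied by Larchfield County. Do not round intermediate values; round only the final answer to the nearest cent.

Assessed value = $2,213,639 × 0.29 = $641,955.31
Larchfield County taxable value = $641,955.31 − $65,000 = $576,955.31
Larchfield County levy = $576,955.31 × 0.0122 = $7,038.854782

$7,038.85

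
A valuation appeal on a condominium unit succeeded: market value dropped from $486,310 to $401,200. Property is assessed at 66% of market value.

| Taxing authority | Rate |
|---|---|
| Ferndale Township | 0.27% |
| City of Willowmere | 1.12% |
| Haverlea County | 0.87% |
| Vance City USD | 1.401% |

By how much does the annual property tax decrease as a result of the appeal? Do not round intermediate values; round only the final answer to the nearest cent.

$2,056.48

Old assessed value = $486,310 × 0.66 = $320,964.6
New assessed value = $401,200 × 0.66 = $264,792
Combined rate = 0.0027 + 0.0112 + 0.0087 + 0.01401 = 0.03661
Old tax = $320,964.6 × 0.03661 = $11,750.514006
New tax = $264,792 × 0.03661 = $9,694.03512
Reduction = $11,750.514006 − $9,694.03512 = $2,056.478886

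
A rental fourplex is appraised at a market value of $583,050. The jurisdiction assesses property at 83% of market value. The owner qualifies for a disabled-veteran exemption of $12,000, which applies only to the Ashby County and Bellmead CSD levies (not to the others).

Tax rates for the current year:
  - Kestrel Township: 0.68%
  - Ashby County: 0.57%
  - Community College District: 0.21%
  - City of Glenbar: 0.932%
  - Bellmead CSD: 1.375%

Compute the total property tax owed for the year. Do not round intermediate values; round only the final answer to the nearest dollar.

$17,996

Assessed value = $583,050 × 0.83 = $483,931.5
Kestrel Township: $483,931.5 × 0.0068 = $3,290.7342
Ashby County: ($483,931.5 − $12,000) × 0.0057 = $471,931.5 × 0.0057 = $2,690.00955
Community College District: $483,931.5 × 0.0021 = $1,016.25615
City of Glenbar: $483,931.5 × 0.00932 = $4,510.24158
Bellmead CSD: ($483,931.5 − $12,000) × 0.01375 = $471,931.5 × 0.01375 = $6,489.058125
Total = $17,996.299605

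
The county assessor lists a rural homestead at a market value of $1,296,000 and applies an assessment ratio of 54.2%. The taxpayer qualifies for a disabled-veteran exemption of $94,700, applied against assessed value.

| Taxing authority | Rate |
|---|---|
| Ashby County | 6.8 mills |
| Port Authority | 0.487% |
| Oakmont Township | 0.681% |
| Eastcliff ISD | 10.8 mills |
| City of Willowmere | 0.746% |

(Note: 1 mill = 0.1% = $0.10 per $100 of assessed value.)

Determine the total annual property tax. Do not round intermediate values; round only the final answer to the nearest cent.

$22,328.07

Assessed value = $1,296,000 × 0.542 = $702,432
Taxable value = $702,432 − $94,700 = $607,732
Ashby County: $607,732 × 0.0068 = $4,132.5776
Port Authority: $607,732 × 0.00487 = $2,959.65484
Oakmont Township: $607,732 × 0.00681 = $4,138.65492
Eastcliff ISD: $607,732 × 0.0108 = $6,563.5056
City of Willowmere: $607,732 × 0.00746 = $4,533.68072
Total = $22,328.07368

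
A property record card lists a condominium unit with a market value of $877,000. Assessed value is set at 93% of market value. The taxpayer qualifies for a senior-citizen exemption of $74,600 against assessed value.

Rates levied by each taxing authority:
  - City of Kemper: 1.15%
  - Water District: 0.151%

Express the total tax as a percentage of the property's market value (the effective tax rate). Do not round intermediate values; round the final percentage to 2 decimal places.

Assessed value = $877,000 × 0.93 = $815,610
Taxable value = $815,610 − $74,600 = $741,010
City of Kemper: $741,010 × 0.0115 = $8,521.615
Water District: $741,010 × 0.00151 = $1,118.9251
Total tax = $9,640.5401
Effective rate = $9,640.5401 ÷ $877,000 = 1.10% of market value

1.10%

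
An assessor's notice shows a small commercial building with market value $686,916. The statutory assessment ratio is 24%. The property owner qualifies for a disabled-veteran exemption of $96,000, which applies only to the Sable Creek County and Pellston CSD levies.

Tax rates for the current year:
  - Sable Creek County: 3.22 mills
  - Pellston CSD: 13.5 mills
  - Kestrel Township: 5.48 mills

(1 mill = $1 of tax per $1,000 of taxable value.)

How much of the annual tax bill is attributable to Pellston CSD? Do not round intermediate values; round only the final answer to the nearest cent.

$929.61

Assessed value = $686,916 × 0.24 = $164,859.84
Pellston CSD taxable value = $164,859.84 − $96,000 = $68,859.84
Pellston CSD levy = $68,859.84 × 0.0135 = $929.60784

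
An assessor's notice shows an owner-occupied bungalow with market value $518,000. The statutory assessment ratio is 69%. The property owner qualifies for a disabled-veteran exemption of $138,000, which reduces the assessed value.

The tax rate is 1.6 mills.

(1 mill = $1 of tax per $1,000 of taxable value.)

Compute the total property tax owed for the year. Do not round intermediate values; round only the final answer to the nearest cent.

$351.07

Assessed value = $518,000 × 0.69 = $357,420
Taxable value = $357,420 − $138,000 = $219,420
Tax = $219,420 × 0.0016 = $351.072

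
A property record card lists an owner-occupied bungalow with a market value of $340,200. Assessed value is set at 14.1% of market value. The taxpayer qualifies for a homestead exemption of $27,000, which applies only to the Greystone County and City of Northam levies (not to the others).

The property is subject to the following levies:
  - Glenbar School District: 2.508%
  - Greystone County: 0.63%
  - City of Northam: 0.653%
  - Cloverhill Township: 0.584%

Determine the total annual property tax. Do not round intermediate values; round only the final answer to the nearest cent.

$1,752.20

Assessed value = $340,200 × 0.141 = $47,968.2
Glenbar School District: $47,968.2 × 0.02508 = $1,203.042456
Greystone County: ($47,968.2 − $27,000) × 0.0063 = $20,968.2 × 0.0063 = $132.09966
City of Northam: ($47,968.2 − $27,000) × 0.00653 = $20,968.2 × 0.00653 = $136.922346
Cloverhill Township: $47,968.2 × 0.00584 = $280.134288
Total = $1,752.19875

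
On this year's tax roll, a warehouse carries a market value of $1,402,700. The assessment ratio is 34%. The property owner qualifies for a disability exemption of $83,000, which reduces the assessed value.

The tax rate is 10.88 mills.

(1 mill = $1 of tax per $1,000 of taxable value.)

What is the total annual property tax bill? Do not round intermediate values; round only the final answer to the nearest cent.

$4,285.83

Assessed value = $1,402,700 × 0.34 = $476,918
Taxable value = $476,918 − $83,000 = $393,918
Tax = $393,918 × 0.01088 = $4,285.82784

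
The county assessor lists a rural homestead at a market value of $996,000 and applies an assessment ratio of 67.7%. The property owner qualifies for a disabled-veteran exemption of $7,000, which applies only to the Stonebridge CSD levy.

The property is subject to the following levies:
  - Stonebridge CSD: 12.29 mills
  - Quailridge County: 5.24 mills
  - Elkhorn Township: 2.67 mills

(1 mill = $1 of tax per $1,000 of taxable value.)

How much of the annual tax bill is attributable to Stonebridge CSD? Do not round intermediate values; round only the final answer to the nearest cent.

Assessed value = $996,000 × 0.677 = $674,292
Stonebridge CSD taxable value = $674,292 − $7,000 = $667,292
Stonebridge CSD levy = $667,292 × 0.01229 = $8,201.01868

$8,201.02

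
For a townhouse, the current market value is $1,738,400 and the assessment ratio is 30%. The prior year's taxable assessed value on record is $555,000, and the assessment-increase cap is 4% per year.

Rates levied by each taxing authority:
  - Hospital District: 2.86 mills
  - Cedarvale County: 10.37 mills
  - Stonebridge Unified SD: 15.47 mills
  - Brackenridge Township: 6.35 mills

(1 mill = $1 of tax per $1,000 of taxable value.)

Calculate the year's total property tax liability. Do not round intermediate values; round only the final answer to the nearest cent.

$18,279.28

Uncapped assessed value = $1,738,400 × 0.3 = $521,520
Cap limit = $555,000 × 1.04 = $577,200
Taxable assessed value = min($521,520, $577,200) = $521,520 (cap does not bind)
Hospital District: $521,520 × 0.00286 = $1,491.5472
Cedarvale County: $521,520 × 0.01037 = $5,408.1624
Stonebridge Unified SD: $521,520 × 0.01547 = $8,067.9144
Brackenridge Township: $521,520 × 0.00635 = $3,311.652
Total = $18,279.276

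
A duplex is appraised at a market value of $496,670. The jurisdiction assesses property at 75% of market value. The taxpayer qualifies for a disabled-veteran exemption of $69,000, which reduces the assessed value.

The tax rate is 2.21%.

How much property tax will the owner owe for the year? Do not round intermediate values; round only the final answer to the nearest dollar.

Assessed value = $496,670 × 0.75 = $372,502.5
Taxable value = $372,502.5 − $69,000 = $303,502.5
Tax = $303,502.5 × 0.0221 = $6,707.40525

$6,707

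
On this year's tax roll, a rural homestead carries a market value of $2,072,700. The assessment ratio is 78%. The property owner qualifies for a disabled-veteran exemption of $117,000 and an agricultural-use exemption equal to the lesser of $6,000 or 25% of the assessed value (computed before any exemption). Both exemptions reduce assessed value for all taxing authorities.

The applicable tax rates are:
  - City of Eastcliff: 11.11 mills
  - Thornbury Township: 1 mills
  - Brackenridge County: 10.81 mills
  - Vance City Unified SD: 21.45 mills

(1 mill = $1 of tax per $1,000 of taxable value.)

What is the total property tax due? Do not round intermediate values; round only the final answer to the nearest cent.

$66,275.74

Assessed value = $2,072,700 × 0.78 = $1,616,706
Agricultural-use exemption = min($6,000, 25% × $1,616,706) = min($6,000, $404,176.5) = $6,000 (dollar cap binds)
Taxable value = $1,616,706 − $117,000 − $6,000 = $1,493,706
City of Eastcliff: $1,493,706 × 0.01111 = $16,595.07366
Thornbury Township: $1,493,706 × 0.001 = $1,493.706
Brackenridge County: $1,493,706 × 0.01081 = $16,146.96186
Vance City Unified SD: $1,493,706 × 0.02145 = $32,039.9937
Total = $66,275.73522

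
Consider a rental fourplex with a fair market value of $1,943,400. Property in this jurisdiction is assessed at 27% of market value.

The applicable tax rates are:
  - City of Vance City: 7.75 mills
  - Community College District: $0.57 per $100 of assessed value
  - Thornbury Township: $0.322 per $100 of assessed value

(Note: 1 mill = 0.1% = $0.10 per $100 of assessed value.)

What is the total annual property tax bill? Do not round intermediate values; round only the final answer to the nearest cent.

$8,747.05

Assessed value = $1,943,400 × 0.27 = $524,718
City of Vance City: $524,718 × 0.00775 = $4,066.5645
Community College District: $524,718 × 0.0057 = $2,990.8926
Thornbury Township: $524,718 × 0.00322 = $1,689.59196
Total = $8,747.04906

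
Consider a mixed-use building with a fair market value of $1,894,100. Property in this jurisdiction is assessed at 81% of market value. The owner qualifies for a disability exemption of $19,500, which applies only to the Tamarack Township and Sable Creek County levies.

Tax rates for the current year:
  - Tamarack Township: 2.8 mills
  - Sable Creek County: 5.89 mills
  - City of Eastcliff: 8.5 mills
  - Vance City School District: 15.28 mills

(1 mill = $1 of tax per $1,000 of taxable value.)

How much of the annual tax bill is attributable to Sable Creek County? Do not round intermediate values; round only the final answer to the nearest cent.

Assessed value = $1,894,100 × 0.81 = $1,534,221
Sable Creek County taxable value = $1,534,221 − $19,500 = $1,514,721
Sable Creek County levy = $1,514,721 × 0.00589 = $8,921.70669

$8,921.71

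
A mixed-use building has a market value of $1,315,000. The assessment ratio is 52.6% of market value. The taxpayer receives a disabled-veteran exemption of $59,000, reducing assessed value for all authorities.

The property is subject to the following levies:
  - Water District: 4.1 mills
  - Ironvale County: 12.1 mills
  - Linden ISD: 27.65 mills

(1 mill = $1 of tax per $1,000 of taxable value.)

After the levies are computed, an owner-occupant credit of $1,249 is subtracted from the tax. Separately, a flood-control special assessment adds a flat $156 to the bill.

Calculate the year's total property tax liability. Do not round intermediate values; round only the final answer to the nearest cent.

$26,650.46

Assessed value = $1,315,000 × 0.526 = $691,690
Taxable value = $691,690 − $59,000 = $632,690
Water District: $632,690 × 0.0041 = $2,594.029
Ironvale County: $632,690 × 0.0121 = $7,655.549
Linden ISD: $632,690 × 0.02765 = $17,493.8785
Levies subtotal = $27,743.4565
After credit = $27,743.4565 − $1,249 = $26,494.4565
Total = $26,494.4565 + $156 = $26,650.4565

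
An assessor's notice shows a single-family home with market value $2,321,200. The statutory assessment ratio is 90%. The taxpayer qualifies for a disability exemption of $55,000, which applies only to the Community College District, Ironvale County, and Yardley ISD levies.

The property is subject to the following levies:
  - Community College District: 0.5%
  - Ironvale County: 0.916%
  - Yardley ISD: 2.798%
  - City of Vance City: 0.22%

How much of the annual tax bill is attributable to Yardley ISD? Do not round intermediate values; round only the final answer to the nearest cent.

Assessed value = $2,321,200 × 0.9 = $2,089,080
Yardley ISD taxable value = $2,089,080 − $55,000 = $2,034,080
Yardley ISD levy = $2,034,080 × 0.02798 = $56,913.5584

$56,913.56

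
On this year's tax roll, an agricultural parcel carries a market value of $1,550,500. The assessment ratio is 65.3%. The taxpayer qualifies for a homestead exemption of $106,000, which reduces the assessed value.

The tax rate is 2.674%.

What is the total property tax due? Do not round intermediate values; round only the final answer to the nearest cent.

$24,239.18

Assessed value = $1,550,500 × 0.653 = $1,012,476.5
Taxable value = $1,012,476.5 − $106,000 = $906,476.5
Tax = $906,476.5 × 0.02674 = $24,239.18161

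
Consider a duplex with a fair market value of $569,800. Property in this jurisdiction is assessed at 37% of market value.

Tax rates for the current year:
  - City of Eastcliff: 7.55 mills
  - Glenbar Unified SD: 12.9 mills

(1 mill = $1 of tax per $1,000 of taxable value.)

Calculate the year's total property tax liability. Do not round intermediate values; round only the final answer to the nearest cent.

Assessed value = $569,800 × 0.37 = $210,826
City of Eastcliff: $210,826 × 0.00755 = $1,591.7363
Glenbar Unified SD: $210,826 × 0.0129 = $2,719.6554
Total = $1,591.7363 + $2,719.6554 = $4,311.3917

$4,311.39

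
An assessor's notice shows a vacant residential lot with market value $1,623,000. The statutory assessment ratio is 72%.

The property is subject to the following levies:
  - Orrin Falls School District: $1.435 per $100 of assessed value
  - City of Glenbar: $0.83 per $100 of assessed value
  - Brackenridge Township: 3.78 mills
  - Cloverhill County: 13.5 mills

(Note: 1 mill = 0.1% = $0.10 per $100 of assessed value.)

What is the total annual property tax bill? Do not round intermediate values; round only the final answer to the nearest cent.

$46,660.60

Assessed value = $1,623,000 × 0.72 = $1,168,560
Orrin Falls School District: $1,168,560 × 0.01435 = $16,768.836
City of Glenbar: $1,168,560 × 0.0083 = $9,699.048
Brackenridge Township: $1,168,560 × 0.00378 = $4,417.1568
Cloverhill County: $1,168,560 × 0.0135 = $15,775.56
Total = $46,660.6008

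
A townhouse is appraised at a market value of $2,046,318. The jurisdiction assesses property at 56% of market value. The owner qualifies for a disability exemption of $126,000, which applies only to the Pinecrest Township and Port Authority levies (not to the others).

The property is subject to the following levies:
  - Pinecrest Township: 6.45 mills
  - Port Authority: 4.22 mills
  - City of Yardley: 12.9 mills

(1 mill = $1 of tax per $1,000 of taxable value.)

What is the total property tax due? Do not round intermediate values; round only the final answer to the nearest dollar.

$25,665

Assessed value = $2,046,318 × 0.56 = $1,145,938.08
Pinecrest Township: ($1,145,938.08 − $126,000) × 0.00645 = $1,019,938.08 × 0.00645 = $6,578.600616
Port Authority: ($1,145,938.08 − $126,000) × 0.00422 = $1,019,938.08 × 0.00422 = $4,304.1386976
City of Yardley: $1,145,938.08 × 0.0129 = $14,782.601232
Total = $25,665.3405456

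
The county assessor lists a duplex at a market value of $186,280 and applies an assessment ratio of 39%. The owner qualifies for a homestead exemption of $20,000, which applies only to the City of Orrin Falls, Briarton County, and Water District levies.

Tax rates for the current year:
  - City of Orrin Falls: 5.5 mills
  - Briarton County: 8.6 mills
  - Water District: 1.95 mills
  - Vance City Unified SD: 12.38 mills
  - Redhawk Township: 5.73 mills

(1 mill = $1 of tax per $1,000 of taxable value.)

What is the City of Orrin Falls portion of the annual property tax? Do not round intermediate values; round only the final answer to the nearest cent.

Assessed value = $186,280 × 0.39 = $72,649.2
City of Orrin Falls taxable value = $72,649.2 − $20,000 = $52,649.2
City of Orrin Falls levy = $52,649.2 × 0.0055 = $289.5706

$289.57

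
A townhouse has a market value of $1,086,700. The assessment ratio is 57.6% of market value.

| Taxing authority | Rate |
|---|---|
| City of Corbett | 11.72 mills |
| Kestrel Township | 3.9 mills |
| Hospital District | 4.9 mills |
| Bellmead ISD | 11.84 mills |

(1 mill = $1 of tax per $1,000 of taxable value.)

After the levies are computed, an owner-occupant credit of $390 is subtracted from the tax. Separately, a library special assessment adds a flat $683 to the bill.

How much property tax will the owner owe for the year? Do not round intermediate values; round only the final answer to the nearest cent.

Assessed value = $1,086,700 × 0.576 = $625,939.2
City of Corbett: $625,939.2 × 0.01172 = $7,336.007424
Kestrel Township: $625,939.2 × 0.0039 = $2,441.16288
Hospital District: $625,939.2 × 0.0049 = $3,067.10208
Bellmead ISD: $625,939.2 × 0.01184 = $7,411.120128
Levies subtotal = $20,255.392512
After credit = $20,255.392512 − $390 = $19,865.392512
Total = $19,865.392512 + $683 = $20,548.392512

$20,548.39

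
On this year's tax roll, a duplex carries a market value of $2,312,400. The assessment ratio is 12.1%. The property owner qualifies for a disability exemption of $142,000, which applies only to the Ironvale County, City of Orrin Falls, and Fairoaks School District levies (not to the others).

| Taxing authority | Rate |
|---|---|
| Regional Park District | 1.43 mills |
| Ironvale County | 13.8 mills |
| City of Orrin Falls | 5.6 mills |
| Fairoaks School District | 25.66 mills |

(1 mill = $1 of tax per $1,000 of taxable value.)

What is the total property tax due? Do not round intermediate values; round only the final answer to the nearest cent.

$6,609.40

Assessed value = $2,312,400 × 0.121 = $279,800.4
Regional Park District: $279,800.4 × 0.00143 = $400.114572
Ironvale County: ($279,800.4 − $142,000) × 0.0138 = $137,800.4 × 0.0138 = $1,901.64552
City of Orrin Falls: ($279,800.4 − $142,000) × 0.0056 = $137,800.4 × 0.0056 = $771.68224
Fairoaks School District: ($279,800.4 − $142,000) × 0.02566 = $137,800.4 × 0.02566 = $3,535.958264
Total = $6,609.400596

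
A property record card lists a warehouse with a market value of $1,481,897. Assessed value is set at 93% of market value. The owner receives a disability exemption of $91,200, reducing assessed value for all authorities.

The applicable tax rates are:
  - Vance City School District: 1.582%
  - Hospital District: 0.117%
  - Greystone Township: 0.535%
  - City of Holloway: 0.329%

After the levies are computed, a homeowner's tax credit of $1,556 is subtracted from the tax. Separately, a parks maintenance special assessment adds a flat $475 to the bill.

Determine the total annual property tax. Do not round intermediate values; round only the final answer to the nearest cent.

$31,903.89

Assessed value = $1,481,897 × 0.93 = $1,378,164.21
Taxable value = $1,378,164.21 − $91,200 = $1,286,964.21
Vance City School District: $1,286,964.21 × 0.01582 = $20,359.7738022
Hospital District: $1,286,964.21 × 0.00117 = $1,505.7481257
Greystone Township: $1,286,964.21 × 0.00535 = $6,885.2585235
City of Holloway: $1,286,964.21 × 0.00329 = $4,234.1122509
Levies subtotal = $32,984.8927023
After credit = $32,984.8927023 − $1,556 = $31,428.8927023
Total = $31,428.8927023 + $475 = $31,903.8927023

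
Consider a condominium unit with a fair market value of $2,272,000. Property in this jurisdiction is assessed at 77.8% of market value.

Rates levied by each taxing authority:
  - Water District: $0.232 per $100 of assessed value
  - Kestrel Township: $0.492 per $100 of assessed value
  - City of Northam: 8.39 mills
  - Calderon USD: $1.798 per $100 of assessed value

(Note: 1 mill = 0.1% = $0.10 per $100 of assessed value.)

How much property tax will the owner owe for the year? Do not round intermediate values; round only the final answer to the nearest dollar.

Assessed value = $2,272,000 × 0.778 = $1,767,616
Water District: $1,767,616 × 0.00232 = $4,100.86912
Kestrel Township: $1,767,616 × 0.00492 = $8,696.67072
City of Northam: $1,767,616 × 0.00839 = $14,830.29824
Calderon USD: $1,767,616 × 0.01798 = $31,781.73568
Total = $59,409.57376

$59,410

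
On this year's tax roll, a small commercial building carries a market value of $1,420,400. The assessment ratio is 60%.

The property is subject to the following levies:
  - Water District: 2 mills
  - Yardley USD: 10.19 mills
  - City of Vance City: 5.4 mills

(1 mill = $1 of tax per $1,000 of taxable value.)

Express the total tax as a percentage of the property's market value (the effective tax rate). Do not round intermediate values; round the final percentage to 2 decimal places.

Assessed value = $1,420,400 × 0.6 = $852,240
Water District: $852,240 × 0.002 = $1,704.48
Yardley USD: $852,240 × 0.01019 = $8,684.3256
City of Vance City: $852,240 × 0.0054 = $4,602.096
Total tax = $14,990.9016
Effective rate = $14,990.9016 ÷ $1,420,400 = 1.06% of market value

1.06%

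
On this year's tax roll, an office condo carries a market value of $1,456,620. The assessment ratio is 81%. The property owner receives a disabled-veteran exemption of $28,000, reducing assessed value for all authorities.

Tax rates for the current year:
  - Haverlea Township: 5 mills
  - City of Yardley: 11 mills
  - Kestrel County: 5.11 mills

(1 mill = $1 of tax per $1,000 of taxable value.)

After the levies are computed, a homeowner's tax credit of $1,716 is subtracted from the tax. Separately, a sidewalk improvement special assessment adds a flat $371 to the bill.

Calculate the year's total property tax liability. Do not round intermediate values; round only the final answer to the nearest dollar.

$22,971

Assessed value = $1,456,620 × 0.81 = $1,179,862.2
Taxable value = $1,179,862.2 − $28,000 = $1,151,862.2
Haverlea Township: $1,151,862.2 × 0.005 = $5,759.311
City of Yardley: $1,151,862.2 × 0.011 = $12,670.4842
Kestrel County: $1,151,862.2 × 0.00511 = $5,886.015842
Levies subtotal = $24,315.811042
After credit = $24,315.811042 − $1,716 = $22,599.811042
Total = $22,599.811042 + $371 = $22,970.811042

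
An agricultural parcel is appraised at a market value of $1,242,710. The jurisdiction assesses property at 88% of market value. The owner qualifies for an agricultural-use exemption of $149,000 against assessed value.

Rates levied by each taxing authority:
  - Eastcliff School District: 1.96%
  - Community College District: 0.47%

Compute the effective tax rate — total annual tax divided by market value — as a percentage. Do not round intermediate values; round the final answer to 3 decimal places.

Assessed value = $1,242,710 × 0.88 = $1,093,584.8
Taxable value = $1,093,584.8 − $149,000 = $944,584.8
Eastcliff School District: $944,584.8 × 0.0196 = $18,513.86208
Community College District: $944,584.8 × 0.0047 = $4,439.54856
Total tax = $22,953.41064
Effective rate = $22,953.41064 ÷ $1,242,710 = 1.847% of market value

1.847%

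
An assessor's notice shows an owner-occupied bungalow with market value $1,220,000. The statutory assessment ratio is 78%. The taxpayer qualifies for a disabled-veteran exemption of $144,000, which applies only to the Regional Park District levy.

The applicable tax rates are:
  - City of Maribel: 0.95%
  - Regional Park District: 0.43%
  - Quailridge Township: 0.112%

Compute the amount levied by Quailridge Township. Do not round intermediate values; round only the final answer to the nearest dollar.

$1,066

Assessed value = $1,220,000 × 0.78 = $951,600
Quailridge Township taxable value = $951,600 (exemption does not apply)
Quailridge Township levy = $951,600 × 0.00112 = $1,065.792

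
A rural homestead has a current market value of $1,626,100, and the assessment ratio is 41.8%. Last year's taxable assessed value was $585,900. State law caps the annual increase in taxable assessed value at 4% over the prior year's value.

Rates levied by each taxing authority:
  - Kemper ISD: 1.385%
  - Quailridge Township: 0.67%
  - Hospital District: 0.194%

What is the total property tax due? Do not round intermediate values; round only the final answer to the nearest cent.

Uncapped assessed value = $1,626,100 × 0.418 = $679,709.8
Cap limit = $585,900 × 1.04 = $609,336
Taxable assessed value = min($679,709.8, $609,336) = $609,336 (cap binds)
Kemper ISD: $609,336 × 0.01385 = $8,439.3036
Quailridge Township: $609,336 × 0.0067 = $4,082.5512
Hospital District: $609,336 × 0.00194 = $1,182.11184
Total = $13,703.96664

$13,703.97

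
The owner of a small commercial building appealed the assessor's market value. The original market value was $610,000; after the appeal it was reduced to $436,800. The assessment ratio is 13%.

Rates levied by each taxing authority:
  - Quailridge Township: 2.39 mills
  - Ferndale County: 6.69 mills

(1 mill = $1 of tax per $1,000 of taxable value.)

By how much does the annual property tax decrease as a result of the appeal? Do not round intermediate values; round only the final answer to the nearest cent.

Old assessed value = $610,000 × 0.13 = $79,300
New assessed value = $436,800 × 0.13 = $56,784
Combined rate = 0.00239 + 0.00669 = 0.00908
Old tax = $79,300 × 0.00908 = $720.044
New tax = $56,784 × 0.00908 = $515.59872
Reduction = $720.044 − $515.59872 = $204.44528

$204.45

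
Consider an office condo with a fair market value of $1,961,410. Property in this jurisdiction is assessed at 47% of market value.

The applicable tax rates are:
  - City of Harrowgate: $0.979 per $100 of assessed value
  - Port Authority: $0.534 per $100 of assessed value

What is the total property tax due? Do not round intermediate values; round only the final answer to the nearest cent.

Assessed value = $1,961,410 × 0.47 = $921,862.7
City of Harrowgate: $921,862.7 × 0.00979 = $9,025.035833
Port Authority: $921,862.7 × 0.00534 = $4,922.746818
Total = $9,025.035833 + $4,922.746818 = $13,947.782651

$13,947.78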